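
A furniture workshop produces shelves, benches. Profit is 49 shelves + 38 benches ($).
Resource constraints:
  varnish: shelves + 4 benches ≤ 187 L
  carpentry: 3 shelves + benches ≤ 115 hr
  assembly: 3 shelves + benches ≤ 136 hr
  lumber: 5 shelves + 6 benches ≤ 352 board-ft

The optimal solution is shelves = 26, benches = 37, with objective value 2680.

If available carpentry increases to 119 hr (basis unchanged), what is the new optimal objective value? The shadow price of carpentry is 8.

2712

Δb = 4, so new z* = 2680 + (8)·(4) = 2680 + 32 = 2712.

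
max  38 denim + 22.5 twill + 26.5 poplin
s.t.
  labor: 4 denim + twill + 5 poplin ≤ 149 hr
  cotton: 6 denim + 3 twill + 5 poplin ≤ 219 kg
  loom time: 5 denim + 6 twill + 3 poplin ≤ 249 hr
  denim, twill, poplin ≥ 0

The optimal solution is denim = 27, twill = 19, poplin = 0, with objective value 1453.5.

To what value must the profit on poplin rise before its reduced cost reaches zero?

30.5

Check each constraint at x*: labor 127/149 (slack 22); cotton 219/219 (tight); loom time 249/249 (tight).
Since labor is not tight, its dual is 0.
From A_Bᵀ y = c: 6·y_cotton + 5·y_loom time = 38; 3·y_cotton + 6·y_loom time = 22.5.
This yields shadow prices y_cotton = 5.5, y_loom time = 1.
poplin enters the basis when its profit ≥ yᵀa₃ = 5.5·5 + 1·3 = 30.5.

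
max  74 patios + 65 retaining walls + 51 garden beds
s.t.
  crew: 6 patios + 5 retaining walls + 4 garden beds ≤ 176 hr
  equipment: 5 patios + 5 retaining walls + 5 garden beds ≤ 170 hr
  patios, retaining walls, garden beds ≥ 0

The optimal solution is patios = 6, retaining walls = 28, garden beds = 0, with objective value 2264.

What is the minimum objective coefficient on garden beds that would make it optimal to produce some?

56

Both crew and equipment are binding at x*.
From A_Bᵀ y = c: 6·y_crew + 5·y_equipment = 74; 5·y_crew + 5·y_equipment = 65.
Solving: y_crew = 9, y_equipment = 4.
garden beds enters the basis when its profit ≥ yᵀa₃ = 9·4 + 4·5 = 56.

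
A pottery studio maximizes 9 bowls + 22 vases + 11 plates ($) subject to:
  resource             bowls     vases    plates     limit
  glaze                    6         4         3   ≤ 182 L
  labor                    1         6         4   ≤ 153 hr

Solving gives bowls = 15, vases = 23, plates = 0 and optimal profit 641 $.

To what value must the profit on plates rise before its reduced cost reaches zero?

At the optimum: glaze uses 182 of 182 (binding); labor uses 153 of 153 (binding).
The binding rows give the dual system: 6·y_glaze + 1·y_labor = 9 and 4·y_glaze + 6·y_labor = 22.
→ y_glaze = 1 and y_labor = 3.
plates enters the basis when its profit ≥ yᵀa₃ = 1·3 + 3·4 = 15.

15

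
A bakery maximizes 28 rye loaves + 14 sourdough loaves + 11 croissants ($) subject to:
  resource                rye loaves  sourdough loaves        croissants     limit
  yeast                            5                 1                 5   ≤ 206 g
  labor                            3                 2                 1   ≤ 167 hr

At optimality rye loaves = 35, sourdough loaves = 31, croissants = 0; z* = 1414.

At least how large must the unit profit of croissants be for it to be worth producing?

At the optimum: yeast uses 206 of 206 (binding); labor uses 167 of 167 (binding).
The binding rows give the dual system: 5·y_yeast + 3·y_labor = 28 and 1·y_yeast + 2·y_labor = 14.
→ y_yeast = 2 and y_labor = 6.
croissants enters the basis when its profit ≥ yᵀa₃ = 2·5 + 6·1 = 16.

16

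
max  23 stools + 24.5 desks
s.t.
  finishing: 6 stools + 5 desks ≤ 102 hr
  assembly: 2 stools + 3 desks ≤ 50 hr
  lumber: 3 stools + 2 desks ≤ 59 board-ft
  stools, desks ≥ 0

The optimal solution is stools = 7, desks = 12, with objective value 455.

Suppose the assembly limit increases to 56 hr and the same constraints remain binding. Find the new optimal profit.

At the optimum: finishing uses 102 of 102 (binding); assembly uses 50 of 50 (binding); lumber uses 45 of 59 (slack = 14).
By complementary slackness, y = 0 for the non-binding constraint.
The binding rows give the dual system: 6·y_finishing + 2·y_assembly = 23 and 5·y_finishing + 3·y_assembly = 24.5.
Solving: y_finishing = 2.5, y_assembly = 4.
Δz = y_assembly·Δb = 4 × (6) = 24, so new z* = 455 + 24 = 479.

479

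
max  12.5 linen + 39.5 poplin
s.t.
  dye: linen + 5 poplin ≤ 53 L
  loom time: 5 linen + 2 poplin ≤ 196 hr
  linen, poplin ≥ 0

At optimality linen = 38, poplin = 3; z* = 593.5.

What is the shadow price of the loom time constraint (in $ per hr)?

At the optimum: dye uses 53 of 53 (binding); loom time uses 196 of 196 (binding).
From A_Bᵀ y = c: 1·y_dye + 5·y_loom time = 12.5; 5·y_dye + 2·y_loom time = 39.5.
→ y_dye = 7.5 and y_loom time = 1.
Shadow price of loom time = 1.

1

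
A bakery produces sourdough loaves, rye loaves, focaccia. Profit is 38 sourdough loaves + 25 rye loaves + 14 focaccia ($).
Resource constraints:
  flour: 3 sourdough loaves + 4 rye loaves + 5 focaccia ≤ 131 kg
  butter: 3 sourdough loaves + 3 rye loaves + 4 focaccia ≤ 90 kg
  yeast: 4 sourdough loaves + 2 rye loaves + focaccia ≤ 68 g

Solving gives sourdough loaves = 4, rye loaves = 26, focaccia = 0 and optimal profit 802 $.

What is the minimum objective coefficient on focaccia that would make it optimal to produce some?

Check each constraint at x*: flour 116/131 (slack 15); butter 90/90 (tight); yeast 68/68 (tight).
By complementary slackness, y = 0 for the non-binding constraint.
From A_Bᵀ y = c: 3·y_butter + 4·y_yeast = 38; 3·y_butter + 2·y_yeast = 25.
→ y_butter = 4 and y_yeast = 6.5.
focaccia enters the basis when its profit ≥ yᵀa₃ = 4·4 + 6.5·1 = 22.5.

22.5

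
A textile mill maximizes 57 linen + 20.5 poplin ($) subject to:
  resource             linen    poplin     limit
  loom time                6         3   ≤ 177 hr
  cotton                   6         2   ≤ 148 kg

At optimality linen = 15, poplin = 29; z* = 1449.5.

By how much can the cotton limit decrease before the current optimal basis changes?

Binding constraints: loom time, cotton. The basis is B = [[6,3],[6,2]] with det -6.
Per unit decrease in cotton, x* moves by d = (-0.5, 1).
The basis stays optimal until linen reaches 0; allowable decrease = 30 kg.

30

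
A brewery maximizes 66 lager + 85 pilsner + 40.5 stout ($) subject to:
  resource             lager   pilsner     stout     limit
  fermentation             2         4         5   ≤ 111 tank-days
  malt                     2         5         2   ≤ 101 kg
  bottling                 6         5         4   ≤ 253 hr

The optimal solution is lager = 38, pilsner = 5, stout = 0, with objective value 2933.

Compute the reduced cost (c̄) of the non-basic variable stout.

At the optimum: fermentation uses 96 of 111 (slack = 15); malt uses 101 of 101 (binding); bottling uses 253 of 253 (binding).
Slack constraints have shadow price 0 (complementary slackness).
The binding rows give the dual system: 2·y_malt + 6·y_bottling = 66 and 5·y_malt + 5·y_bottling = 85.
→ y_malt = 9 and y_bottling = 8.
Reduced cost of stout: c₃ − yᵀa₃ = 40.5 − (9·2 + 8·4) = 40.5 − 50 = -9.5.

-9.5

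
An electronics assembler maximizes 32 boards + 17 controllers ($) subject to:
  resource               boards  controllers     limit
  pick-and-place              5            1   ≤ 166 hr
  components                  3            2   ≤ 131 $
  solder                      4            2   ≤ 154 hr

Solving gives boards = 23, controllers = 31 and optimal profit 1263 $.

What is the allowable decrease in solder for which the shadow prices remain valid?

Binding constraints: components, solder. The basis is B = [[3,2],[4,2]] with det -2.
Per unit decrease in solder, x* moves by d = (-1, 1.5).
The basis stays optimal until boards reaches 0; allowable decrease = 23 hr.

23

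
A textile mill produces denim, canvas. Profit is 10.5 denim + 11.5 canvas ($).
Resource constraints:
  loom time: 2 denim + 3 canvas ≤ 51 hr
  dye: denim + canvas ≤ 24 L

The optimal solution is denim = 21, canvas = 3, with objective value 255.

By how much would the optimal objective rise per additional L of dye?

Check each constraint at x*: loom time 51/51 (tight); dye 24/24 (tight).
Dual feasibility on the basic columns requires 2·y_loom time + 1·y_dye = 10.5, 3·y_loom time + 1·y_dye = 11.5.
Solving: y_loom time = 1, y_dye = 8.5.
Shadow price of dye = 8.5.

8.5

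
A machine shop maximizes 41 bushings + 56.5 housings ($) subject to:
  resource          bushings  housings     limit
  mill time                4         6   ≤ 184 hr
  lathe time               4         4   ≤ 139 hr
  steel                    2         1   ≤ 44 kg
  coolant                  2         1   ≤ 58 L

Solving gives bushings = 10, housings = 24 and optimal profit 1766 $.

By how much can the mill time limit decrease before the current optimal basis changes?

96

Binding constraints: mill time, steel. The basis is B = [[4,6],[2,1]] with det -8.
Per unit decrease in mill time, x* moves by d = (0.125, -0.25).
The basis stays optimal until housings reaches 0; allowable decrease = 96 hr.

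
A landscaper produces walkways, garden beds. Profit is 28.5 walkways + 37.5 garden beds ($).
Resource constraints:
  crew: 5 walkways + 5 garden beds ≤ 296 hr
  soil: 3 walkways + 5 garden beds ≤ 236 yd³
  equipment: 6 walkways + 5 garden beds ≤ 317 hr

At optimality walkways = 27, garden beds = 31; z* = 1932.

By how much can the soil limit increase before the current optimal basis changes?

18

Binding constraints: soil, equipment. The basis is B = [[3,5],[6,5]] with det -15.
Per unit increase in soil, x* moves by d = (-0.3333, 0.4).
The basis stays optimal until crew becomes binding; allowable increase = 18 yd³.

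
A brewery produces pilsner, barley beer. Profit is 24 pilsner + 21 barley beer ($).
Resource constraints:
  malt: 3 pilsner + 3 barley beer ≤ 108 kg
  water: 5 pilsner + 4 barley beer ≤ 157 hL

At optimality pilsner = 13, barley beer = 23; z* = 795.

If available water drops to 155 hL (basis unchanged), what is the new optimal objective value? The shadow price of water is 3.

Δb = -2, so new z* = 795 + (3)·(-2) = 795 − 6 = 789.

789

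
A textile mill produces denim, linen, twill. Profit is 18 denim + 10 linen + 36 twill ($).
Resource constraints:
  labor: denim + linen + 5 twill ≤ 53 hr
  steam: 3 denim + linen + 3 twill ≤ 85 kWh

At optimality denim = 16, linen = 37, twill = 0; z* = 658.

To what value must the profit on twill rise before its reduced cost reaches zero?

42

Check each constraint at x*: labor 53/53 (tight); steam 85/85 (tight).
From A_Bᵀ y = c: 1·y_labor + 3·y_steam = 18; 1·y_labor + 1·y_steam = 10.
Solving: y_labor = 6, y_steam = 4.
twill enters the basis when its profit ≥ yᵀa₃ = 6·5 + 4·3 = 42.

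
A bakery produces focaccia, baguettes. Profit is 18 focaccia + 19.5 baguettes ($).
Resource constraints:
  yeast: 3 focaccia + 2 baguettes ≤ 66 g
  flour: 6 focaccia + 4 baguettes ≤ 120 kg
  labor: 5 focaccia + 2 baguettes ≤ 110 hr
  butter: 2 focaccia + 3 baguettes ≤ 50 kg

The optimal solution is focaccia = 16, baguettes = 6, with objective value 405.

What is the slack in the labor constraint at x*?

18

labor used = 5·16 + 2·6 = 92; slack = 110 − 92 = 18.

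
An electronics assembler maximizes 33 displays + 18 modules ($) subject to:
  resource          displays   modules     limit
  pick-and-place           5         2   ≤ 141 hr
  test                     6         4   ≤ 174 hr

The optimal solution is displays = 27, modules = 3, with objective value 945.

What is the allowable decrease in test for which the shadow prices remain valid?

4.8

Binding constraints: pick-and-place, test. The basis is B = [[5,2],[6,4]] with det 8.
Per unit decrease in test, x* moves by d = (0.25, -0.625).
The basis stays optimal until modules reaches 0; allowable decrease = 4.8 hr.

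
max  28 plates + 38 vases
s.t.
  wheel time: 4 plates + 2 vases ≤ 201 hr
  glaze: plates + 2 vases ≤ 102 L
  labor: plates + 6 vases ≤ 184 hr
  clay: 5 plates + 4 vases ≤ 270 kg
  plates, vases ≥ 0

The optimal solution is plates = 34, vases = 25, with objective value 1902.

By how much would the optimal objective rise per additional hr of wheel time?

Check each constraint at x*: wheel time 186/201 (slack 15); glaze 84/102 (slack 18); labor 184/184 (tight); clay 270/270 (tight).
By complementary slackness, y = 0 for the non-binding constraints.
Dual feasibility on the basic columns requires 1·y_labor + 5·y_clay = 28, 6·y_labor + 4·y_clay = 38.
This yields shadow prices y_labor = 3, y_clay = 5.
Shadow price of wheel time = 0.

0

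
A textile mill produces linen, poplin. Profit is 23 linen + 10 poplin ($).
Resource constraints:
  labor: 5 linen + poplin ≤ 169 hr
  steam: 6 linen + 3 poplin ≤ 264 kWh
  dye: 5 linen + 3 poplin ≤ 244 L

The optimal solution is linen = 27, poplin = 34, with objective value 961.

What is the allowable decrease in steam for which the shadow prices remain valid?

Binding constraints: labor, steam. The basis is B = [[5,1],[6,3]] with det 9.
Per unit decrease in steam, x* moves by d = (0.1111, -0.5556).
The basis stays optimal until poplin reaches 0; allowable decrease = 61.2 kWh.

61.2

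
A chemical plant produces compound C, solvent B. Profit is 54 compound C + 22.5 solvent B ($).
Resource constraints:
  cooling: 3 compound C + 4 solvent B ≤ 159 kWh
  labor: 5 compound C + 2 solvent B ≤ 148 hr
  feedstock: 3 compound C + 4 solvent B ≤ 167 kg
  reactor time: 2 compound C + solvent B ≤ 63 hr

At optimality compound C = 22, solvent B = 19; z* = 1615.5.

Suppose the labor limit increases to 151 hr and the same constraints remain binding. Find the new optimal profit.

1642.5

At the optimum: cooling uses 142 of 159 (slack = 17); labor uses 148 of 148 (binding); feedstock uses 142 of 167 (slack = 25); reactor time uses 63 of 63 (binding).
Since cooling, feedstock are not tight, their duals are 0.
From A_Bᵀ y = c: 5·y_labor + 2·y_reactor time = 54; 2·y_labor + 1·y_reactor time = 22.5.
This yields shadow prices y_labor = 9, y_reactor time = 4.5.
Δz = y_labor·Δb = 9 × (3) = 27, so new z* = 1615.5 + 27 = 1642.5.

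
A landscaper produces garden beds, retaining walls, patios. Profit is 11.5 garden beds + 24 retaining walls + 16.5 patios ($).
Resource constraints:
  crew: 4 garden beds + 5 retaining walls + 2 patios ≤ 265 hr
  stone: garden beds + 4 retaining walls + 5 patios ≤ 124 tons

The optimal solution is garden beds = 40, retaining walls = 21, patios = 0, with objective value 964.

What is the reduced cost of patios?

Check each constraint at x*: crew 265/265 (tight); stone 124/124 (tight).
Dual feasibility on the basic columns requires 4·y_crew + 1·y_stone = 11.5, 5·y_crew + 4·y_stone = 24.
This yields shadow prices y_crew = 2, y_stone = 3.5.
Reduced cost of patios: c₃ − yᵀa₃ = 16.5 − (2·2 + 3.5·5) = 16.5 − 21.5 = -5.

-5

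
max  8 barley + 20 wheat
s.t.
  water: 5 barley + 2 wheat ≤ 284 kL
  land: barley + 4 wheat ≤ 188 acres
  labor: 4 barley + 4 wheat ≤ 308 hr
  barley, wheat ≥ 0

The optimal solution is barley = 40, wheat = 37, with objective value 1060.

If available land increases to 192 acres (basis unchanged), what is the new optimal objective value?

1076

Binding: land and labor. Non-binding: water (10 unused).
By complementary slackness, y = 0 for the non-binding constraint.
From A_Bᵀ y = c: 1·y_land + 4·y_labor = 8; 4·y_land + 4·y_labor = 20.
Solving: y_land = 4, y_labor = 1.
Δz = y_land·Δb = 4 × (4) = 16, so new z* = 1060 + 16 = 1076.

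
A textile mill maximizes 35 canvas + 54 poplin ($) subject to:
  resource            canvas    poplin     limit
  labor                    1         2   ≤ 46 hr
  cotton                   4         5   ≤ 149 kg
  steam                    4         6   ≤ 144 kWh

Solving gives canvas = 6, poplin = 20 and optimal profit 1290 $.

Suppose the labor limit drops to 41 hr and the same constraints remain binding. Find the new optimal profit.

At the optimum: labor uses 46 of 46 (binding); cotton uses 124 of 149 (slack = 25); steam uses 144 of 144 (binding).
Since cotton is not tight, its dual is 0.
Dual feasibility on the basic columns requires 1·y_labor + 4·y_steam = 35, 2·y_labor + 6·y_steam = 54.
Solving: y_labor = 3, y_steam = 8.
Δz = y_labor·Δb = 3 × (-5) = -15, so new z* = 1290 − 15 = 1275.

1275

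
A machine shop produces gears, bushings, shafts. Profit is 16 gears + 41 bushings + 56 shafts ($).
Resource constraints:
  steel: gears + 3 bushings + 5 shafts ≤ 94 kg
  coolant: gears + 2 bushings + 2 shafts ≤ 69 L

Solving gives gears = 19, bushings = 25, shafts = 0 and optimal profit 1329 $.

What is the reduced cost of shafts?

-3

Both steel and coolant are binding at x*.
The binding rows give the dual system: 1·y_steel + 1·y_coolant = 16 and 3·y_steel + 2·y_coolant = 41.
This yields shadow prices y_steel = 9, y_coolant = 7.
Reduced cost of shafts: c₃ − yᵀa₃ = 56 − (9·5 + 7·2) = 56 − 59 = -3.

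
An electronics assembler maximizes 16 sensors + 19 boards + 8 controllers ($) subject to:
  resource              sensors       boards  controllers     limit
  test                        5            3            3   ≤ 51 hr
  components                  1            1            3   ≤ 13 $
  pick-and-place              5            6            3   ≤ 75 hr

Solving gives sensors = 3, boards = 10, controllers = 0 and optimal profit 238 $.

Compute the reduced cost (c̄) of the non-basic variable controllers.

-4

Binding: components and pick-and-place. Non-binding: test (6 unused).
Since test is not tight, its dual is 0.
The binding rows give the dual system: 1·y_components + 5·y_pick-and-place = 16 and 1·y_components + 6·y_pick-and-place = 19.
This yields shadow prices y_components = 1, y_pick-and-place = 3.
Reduced cost of controllers: c₃ − yᵀa₃ = 8 − (1·3 + 3·3) = 8 − 12 = -4.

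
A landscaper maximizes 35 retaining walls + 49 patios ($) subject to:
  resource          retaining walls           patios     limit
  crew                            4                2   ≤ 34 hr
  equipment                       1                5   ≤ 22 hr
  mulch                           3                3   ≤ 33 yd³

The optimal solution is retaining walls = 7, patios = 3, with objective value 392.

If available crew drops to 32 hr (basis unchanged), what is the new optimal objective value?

378

At the optimum: crew uses 34 of 34 (binding); equipment uses 22 of 22 (binding); mulch uses 30 of 33 (slack = 3).
Since mulch is not tight, its dual is 0.
From A_Bᵀ y = c: 4·y_crew + 1·y_equipment = 35; 2·y_crew + 5·y_equipment = 49.
This yields shadow prices y_crew = 7, y_equipment = 7.
Δz = y_crew·Δb = 7 × (-2) = -14, so new z* = 392 − 14 = 378.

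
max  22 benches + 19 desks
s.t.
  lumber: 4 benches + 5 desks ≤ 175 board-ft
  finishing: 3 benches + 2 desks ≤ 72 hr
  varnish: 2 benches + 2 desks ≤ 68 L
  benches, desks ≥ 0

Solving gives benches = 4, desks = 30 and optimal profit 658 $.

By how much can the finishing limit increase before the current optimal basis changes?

Binding constraints: finishing, varnish. The basis is B = [[3,2],[2,2]] with det 2.
Per unit increase in finishing, x* moves by d = (1, -1).
The basis stays optimal until desks reaches 0; allowable increase = 30 hr.

30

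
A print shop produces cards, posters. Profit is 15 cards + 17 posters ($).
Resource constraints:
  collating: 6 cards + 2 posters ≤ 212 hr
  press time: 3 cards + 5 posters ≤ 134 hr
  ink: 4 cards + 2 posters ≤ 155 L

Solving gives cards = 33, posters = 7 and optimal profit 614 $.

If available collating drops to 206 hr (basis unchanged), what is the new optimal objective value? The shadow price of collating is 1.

Δb = -6, so new z* = 614 + (1)·(-6) = 614 − 6 = 608.

608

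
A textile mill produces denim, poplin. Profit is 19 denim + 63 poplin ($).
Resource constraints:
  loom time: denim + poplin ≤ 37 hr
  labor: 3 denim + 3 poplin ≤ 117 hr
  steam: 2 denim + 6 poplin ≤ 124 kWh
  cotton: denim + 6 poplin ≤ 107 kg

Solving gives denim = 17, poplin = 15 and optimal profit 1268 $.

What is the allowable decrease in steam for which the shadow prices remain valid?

17

Binding constraints: steam, cotton. The basis is B = [[2,6],[1,6]] with det 6.
Per unit decrease in steam, x* moves by d = (-1, 0.1667).
The basis stays optimal until denim reaches 0; allowable decrease = 17 kWh.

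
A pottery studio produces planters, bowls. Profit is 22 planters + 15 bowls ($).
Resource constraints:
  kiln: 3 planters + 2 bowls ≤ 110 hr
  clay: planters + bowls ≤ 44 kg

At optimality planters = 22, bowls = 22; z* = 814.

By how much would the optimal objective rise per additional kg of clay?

1

Check each constraint at x*: kiln 110/110 (tight); clay 44/44 (tight).
From A_Bᵀ y = c: 3·y_kiln + 1·y_clay = 22; 2·y_kiln + 1·y_clay = 15.
→ y_kiln = 7 and y_clay = 1.
Shadow price of clay = 1.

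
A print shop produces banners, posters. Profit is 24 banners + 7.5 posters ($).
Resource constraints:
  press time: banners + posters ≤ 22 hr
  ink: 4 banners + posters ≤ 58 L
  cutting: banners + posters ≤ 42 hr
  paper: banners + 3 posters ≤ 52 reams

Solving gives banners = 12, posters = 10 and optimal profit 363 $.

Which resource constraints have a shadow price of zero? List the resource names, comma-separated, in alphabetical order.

cutting, paper

press time: 22/22 (binding)
ink: 58/58 (binding)
cutting: 22/42 (slack 20)
paper: 42/52 (slack 10)
By complementary slackness, a constraint with positive slack has shadow price 0 → cutting, paper.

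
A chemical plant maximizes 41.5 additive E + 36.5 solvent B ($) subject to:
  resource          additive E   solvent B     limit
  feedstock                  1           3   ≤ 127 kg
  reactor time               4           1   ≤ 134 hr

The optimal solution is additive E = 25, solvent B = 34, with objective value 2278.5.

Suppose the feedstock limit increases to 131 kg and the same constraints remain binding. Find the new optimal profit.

Both feedstock and reactor time are binding at x*.
From A_Bᵀ y = c: 1·y_feedstock + 4·y_reactor time = 41.5; 3·y_feedstock + 1·y_reactor time = 36.5.
Solving: y_feedstock = 9.5, y_reactor time = 8.
Δz = y_feedstock·Δb = 9.5 × (4) = 38, so new z* = 2278.5 + 38 = 2316.5.

2316.5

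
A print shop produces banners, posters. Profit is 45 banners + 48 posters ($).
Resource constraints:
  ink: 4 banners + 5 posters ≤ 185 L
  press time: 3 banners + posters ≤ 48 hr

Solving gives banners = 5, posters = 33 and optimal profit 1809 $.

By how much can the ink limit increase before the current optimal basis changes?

55

Binding constraints: ink, press time. The basis is B = [[4,5],[3,1]] with det -11.
Per unit increase in ink, x* moves by d = (-0.0909, 0.2727).
The basis stays optimal until banners reaches 0; allowable increase = 55 L.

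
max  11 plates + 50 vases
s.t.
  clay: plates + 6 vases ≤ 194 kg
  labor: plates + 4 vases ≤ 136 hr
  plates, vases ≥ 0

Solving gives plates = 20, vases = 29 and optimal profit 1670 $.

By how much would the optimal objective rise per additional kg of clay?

At the optimum: clay uses 194 of 194 (binding); labor uses 136 of 136 (binding).
From A_Bᵀ y = c: 1·y_clay + 1·y_labor = 11; 6·y_clay + 4·y_labor = 50.
This yields shadow prices y_clay = 3, y_labor = 8.
Shadow price of clay = 3.

3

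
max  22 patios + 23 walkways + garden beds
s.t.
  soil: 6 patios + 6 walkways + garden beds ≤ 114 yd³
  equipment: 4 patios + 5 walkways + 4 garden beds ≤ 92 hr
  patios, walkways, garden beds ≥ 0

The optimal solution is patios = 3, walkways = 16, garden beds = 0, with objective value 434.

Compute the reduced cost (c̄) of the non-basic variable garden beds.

At the optimum: soil uses 114 of 114 (binding); equipment uses 92 of 92 (binding).
Dual feasibility on the basic columns requires 6·y_soil + 4·y_equipment = 22, 6·y_soil + 5·y_equipment = 23.
This yields shadow prices y_soil = 3, y_equipment = 1.
Reduced cost of garden beds: c₃ − yᵀa₃ = 1 − (3·1 + 1·4) = 1 − 7 = -6.

-6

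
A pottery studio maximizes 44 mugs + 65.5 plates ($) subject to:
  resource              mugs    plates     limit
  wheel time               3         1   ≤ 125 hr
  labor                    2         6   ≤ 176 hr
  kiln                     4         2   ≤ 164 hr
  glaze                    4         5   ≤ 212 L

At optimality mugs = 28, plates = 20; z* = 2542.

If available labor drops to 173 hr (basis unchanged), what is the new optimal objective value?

Check each constraint at x*: wheel time 104/125 (slack 21); labor 176/176 (tight); kiln 152/164 (slack 12); glaze 212/212 (tight).
By complementary slackness, y = 0 for the non-binding constraints.
Dual feasibility on the basic columns requires 2·y_labor + 4·y_glaze = 44, 6·y_labor + 5·y_glaze = 65.5.
→ y_labor = 3 and y_glaze = 9.5.
Δz = y_labor·Δb = 3 × (-3) = -9, so new z* = 2542 − 9 = 2533.

2533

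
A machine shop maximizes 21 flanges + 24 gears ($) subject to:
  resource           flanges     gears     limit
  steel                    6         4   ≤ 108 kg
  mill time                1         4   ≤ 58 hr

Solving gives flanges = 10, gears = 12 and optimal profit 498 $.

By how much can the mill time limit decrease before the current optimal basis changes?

40

Binding constraints: steel, mill time. The basis is B = [[6,4],[1,4]] with det 20.
Per unit decrease in mill time, x* moves by d = (0.2, -0.3).
The basis stays optimal until gears reaches 0; allowable decrease = 40 hr.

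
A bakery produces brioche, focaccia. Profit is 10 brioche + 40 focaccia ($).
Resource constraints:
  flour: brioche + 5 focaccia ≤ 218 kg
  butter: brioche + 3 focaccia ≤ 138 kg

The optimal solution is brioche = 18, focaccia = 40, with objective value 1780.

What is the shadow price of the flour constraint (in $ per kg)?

Both flour and butter are binding at x*.
Dual feasibility on the basic columns requires 1·y_flour + 1·y_butter = 10, 5·y_flour + 3·y_butter = 40.
This yields shadow prices y_flour = 5, y_butter = 5.
Shadow price of flour = 5.

5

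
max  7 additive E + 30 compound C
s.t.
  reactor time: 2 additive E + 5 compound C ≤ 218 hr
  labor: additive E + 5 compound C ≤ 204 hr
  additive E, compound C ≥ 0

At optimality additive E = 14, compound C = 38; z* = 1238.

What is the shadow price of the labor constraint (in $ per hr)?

Check each constraint at x*: reactor time 218/218 (tight); labor 204/204 (tight).
The binding rows give the dual system: 2·y_reactor time + 1·y_labor = 7 and 5·y_reactor time + 5·y_labor = 30.
This yields shadow prices y_reactor time = 1, y_labor = 5.
Shadow price of labor = 5.

5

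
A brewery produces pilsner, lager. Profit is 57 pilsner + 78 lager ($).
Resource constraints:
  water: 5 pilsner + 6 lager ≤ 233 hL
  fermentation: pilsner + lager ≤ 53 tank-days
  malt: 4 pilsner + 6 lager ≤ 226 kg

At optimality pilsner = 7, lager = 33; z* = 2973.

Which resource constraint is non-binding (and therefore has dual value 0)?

water: 233/233 (binding)
fermentation: 40/53 (slack 13)
malt: 226/226 (binding)
By complementary slackness, a constraint with positive slack has shadow price 0 → fermentation.

fermentation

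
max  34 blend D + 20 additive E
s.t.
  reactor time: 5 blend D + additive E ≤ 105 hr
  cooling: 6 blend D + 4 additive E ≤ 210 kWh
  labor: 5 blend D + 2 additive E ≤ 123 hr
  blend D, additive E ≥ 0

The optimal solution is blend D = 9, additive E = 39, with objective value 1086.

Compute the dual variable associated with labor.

2

Binding: cooling and labor. Non-binding: reactor time (21 unused).
Since reactor time is not tight, its dual is 0.
From A_Bᵀ y = c: 6·y_cooling + 5·y_labor = 34; 4·y_cooling + 2·y_labor = 20.
Solving: y_cooling = 4, y_labor = 2.
Shadow price of labor = 2.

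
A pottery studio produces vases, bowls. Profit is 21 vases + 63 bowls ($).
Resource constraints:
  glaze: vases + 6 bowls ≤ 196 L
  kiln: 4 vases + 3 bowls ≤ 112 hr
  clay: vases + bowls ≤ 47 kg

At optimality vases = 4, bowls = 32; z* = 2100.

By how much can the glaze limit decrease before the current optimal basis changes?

Binding constraints: glaze, kiln. The basis is B = [[1,6],[4,3]] with det -21.
Per unit decrease in glaze, x* moves by d = (0.1429, -0.1905).
The basis stays optimal until bowls reaches 0; allowable decrease = 168 L.

168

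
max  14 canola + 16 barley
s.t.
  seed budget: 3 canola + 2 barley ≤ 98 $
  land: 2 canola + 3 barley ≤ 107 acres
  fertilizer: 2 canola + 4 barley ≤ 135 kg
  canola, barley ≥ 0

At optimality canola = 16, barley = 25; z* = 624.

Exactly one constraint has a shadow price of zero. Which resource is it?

fertilizer

seed budget: 98/98 (binding)
land: 107/107 (binding)
fertilizer: 132/135 (slack 3)
By complementary slackness, a constraint with positive slack has shadow price 0 → fertilizer.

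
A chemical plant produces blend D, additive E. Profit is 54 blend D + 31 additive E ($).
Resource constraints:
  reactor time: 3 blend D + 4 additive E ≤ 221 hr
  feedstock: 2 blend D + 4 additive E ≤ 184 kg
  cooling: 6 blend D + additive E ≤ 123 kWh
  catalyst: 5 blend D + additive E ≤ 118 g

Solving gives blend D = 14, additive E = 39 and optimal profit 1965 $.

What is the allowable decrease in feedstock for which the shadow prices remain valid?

Binding constraints: feedstock, cooling. The basis is B = [[2,4],[6,1]] with det -22.
Per unit decrease in feedstock, x* moves by d = (0.0455, -0.2727).
The basis stays optimal until additive E reaches 0; allowable decrease = 143 kg.

143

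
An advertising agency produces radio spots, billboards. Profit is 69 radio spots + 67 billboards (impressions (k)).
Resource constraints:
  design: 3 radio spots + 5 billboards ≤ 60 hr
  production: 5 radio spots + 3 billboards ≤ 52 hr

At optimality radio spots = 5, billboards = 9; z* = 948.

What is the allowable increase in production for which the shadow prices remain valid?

48

Binding constraints: design, production. The basis is B = [[3,5],[5,3]] with det -16.
Per unit increase in production, x* moves by d = (0.3125, -0.1875).
The basis stays optimal until billboards reaches 0; allowable increase = 48 hr.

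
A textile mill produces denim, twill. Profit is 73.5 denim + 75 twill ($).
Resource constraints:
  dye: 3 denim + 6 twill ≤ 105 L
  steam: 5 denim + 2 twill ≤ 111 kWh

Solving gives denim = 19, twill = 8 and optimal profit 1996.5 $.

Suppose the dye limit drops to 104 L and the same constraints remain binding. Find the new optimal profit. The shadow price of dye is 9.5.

Δb = -1, so new z* = 1996.5 + (9.5)·(-1) = 1996.5 − 9.5 = 1987.

1987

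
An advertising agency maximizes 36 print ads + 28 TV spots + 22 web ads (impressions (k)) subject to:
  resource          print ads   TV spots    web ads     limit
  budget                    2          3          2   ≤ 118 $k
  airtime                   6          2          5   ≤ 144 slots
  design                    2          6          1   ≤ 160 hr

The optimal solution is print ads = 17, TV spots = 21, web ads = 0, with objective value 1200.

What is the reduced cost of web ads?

Binding: airtime and design. Non-binding: budget (21 unused).
Since budget is not tight, its dual is 0.
Dual feasibility on the basic columns requires 6·y_airtime + 2·y_design = 36, 2·y_airtime + 6·y_design = 28.
Solving: y_airtime = 5, y_design = 3.
Reduced cost of web ads: c₃ − yᵀa₃ = 22 − (5·5 + 3·1) = 22 − 28 = -6.

-6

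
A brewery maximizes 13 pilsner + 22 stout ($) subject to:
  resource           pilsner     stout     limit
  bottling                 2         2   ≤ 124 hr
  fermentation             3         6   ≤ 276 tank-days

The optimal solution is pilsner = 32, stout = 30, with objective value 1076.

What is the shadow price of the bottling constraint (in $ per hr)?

Both bottling and fermentation are binding at x*.
Dual feasibility on the basic columns requires 2·y_bottling + 3·y_fermentation = 13, 2·y_bottling + 6·y_fermentation = 22.
This yields shadow prices y_bottling = 2, y_fermentation = 3.
Shadow price of bottling = 2.

2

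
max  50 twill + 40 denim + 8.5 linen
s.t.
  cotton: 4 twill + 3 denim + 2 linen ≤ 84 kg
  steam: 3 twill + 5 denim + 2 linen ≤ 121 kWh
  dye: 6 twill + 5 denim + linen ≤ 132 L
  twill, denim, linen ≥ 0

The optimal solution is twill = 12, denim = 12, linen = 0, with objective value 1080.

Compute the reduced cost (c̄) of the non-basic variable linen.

Check each constraint at x*: cotton 84/84 (tight); steam 96/121 (slack 25); dye 132/132 (tight).
By complementary slackness, y = 0 for the non-binding constraint.
Dual feasibility on the basic columns requires 4·y_cotton + 6·y_dye = 50, 3·y_cotton + 5·y_dye = 40.
Solving: y_cotton = 5, y_dye = 5.
Reduced cost of linen: c₃ − yᵀa₃ = 8.5 − (5·2 + 5·1) = 8.5 − 15 = -6.5.

-6.5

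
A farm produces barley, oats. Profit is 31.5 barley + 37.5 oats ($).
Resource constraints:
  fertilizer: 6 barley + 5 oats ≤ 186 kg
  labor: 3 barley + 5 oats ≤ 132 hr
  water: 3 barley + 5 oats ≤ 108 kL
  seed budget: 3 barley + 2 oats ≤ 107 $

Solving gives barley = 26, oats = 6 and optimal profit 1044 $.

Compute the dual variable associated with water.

At the optimum: fertilizer uses 186 of 186 (binding); labor uses 108 of 132 (slack = 24); water uses 108 of 108 (binding); seed budget uses 90 of 107 (slack = 17).
By complementary slackness, y = 0 for the non-binding constraints.
From A_Bᵀ y = c: 6·y_fertilizer + 3·y_water = 31.5; 5·y_fertilizer + 5·y_water = 37.5.
→ y_fertilizer = 3 and y_water = 4.5.
Shadow price of water = 4.5.

4.5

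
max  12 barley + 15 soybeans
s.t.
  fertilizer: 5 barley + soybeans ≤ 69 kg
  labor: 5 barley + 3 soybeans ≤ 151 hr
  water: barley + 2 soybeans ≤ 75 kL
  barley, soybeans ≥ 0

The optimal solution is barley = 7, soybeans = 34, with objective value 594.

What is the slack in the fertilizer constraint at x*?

fertilizer used = 5·7 + 1·34 = 69; slack = 69 − 69 = 0.

0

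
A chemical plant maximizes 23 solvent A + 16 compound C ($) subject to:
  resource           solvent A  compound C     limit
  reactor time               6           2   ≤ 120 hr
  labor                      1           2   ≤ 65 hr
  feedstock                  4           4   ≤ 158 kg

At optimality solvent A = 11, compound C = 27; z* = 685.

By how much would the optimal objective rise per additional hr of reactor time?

At the optimum: reactor time uses 120 of 120 (binding); labor uses 65 of 65 (binding); feedstock uses 152 of 158 (slack = 6).
By complementary slackness, y = 0 for the non-binding constraint.
The binding rows give the dual system: 6·y_reactor time + 1·y_labor = 23 and 2·y_reactor time + 2·y_labor = 16.
This yields shadow prices y_reactor time = 3, y_labor = 5.
Shadow price of reactor time = 3.

3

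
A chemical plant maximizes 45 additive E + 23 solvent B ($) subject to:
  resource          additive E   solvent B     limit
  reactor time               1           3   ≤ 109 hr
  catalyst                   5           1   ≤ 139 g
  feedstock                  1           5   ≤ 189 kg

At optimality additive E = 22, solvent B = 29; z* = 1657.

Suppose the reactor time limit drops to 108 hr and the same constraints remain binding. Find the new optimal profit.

1652

At the optimum: reactor time uses 109 of 109 (binding); catalyst uses 139 of 139 (binding); feedstock uses 167 of 189 (slack = 22).
By complementary slackness, y = 0 for the non-binding constraint.
Dual feasibility on the basic columns requires 1·y_reactor time + 5·y_catalyst = 45, 3·y_reactor time + 1·y_catalyst = 23.
Solving: y_reactor time = 5, y_catalyst = 8.
Δz = y_reactor time·Δb = 5 × (-1) = -5, so new z* = 1657 − 5 = 1652.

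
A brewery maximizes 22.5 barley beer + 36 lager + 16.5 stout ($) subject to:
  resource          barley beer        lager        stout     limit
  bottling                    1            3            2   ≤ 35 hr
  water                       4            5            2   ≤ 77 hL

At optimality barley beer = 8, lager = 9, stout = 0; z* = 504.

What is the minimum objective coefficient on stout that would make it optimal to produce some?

18

Check each constraint at x*: bottling 35/35 (tight); water 77/77 (tight).
Dual feasibility on the basic columns requires 1·y_bottling + 4·y_water = 22.5, 3·y_bottling + 5·y_water = 36.
→ y_bottling = 4.5 and y_water = 4.5.
stout enters the basis when its profit ≥ yᵀa₃ = 4.5·2 + 4.5·2 = 18.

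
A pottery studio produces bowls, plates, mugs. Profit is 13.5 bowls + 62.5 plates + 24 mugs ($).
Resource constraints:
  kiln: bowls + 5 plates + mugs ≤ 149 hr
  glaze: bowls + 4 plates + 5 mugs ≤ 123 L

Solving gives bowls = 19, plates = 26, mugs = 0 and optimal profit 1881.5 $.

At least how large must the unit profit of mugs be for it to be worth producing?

33.5

Check each constraint at x*: kiln 149/149 (tight); glaze 123/123 (tight).
The binding rows give the dual system: 1·y_kiln + 1·y_glaze = 13.5 and 5·y_kiln + 4·y_glaze = 62.5.
This yields shadow prices y_kiln = 8.5, y_glaze = 5.
mugs enters the basis when its profit ≥ yᵀa₃ = 8.5·1 + 5·5 = 33.5.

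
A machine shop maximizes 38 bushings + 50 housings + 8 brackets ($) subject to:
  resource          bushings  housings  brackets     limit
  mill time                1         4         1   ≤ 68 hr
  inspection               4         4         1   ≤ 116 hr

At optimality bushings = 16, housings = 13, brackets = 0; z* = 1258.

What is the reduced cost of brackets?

-4.5

Check each constraint at x*: mill time 68/68 (tight); inspection 116/116 (tight).
From A_Bᵀ y = c: 1·y_mill time + 4·y_inspection = 38; 4·y_mill time + 4·y_inspection = 50.
This yields shadow prices y_mill time = 4, y_inspection = 8.5.
Reduced cost of brackets: c₃ − yᵀa₃ = 8 − (4·1 + 8.5·1) = 8 − 12.5 = -4.5.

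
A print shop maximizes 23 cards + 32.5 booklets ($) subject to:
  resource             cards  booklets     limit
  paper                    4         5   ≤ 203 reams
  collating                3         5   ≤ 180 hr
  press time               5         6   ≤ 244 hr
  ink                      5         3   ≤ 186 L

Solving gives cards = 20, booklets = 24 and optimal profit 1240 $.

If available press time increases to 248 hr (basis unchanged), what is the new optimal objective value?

At the optimum: paper uses 200 of 203 (slack = 3); collating uses 180 of 180 (binding); press time uses 244 of 244 (binding); ink uses 172 of 186 (slack = 14).
By complementary slackness, y = 0 for the non-binding constraints.
The binding rows give the dual system: 3·y_collating + 5·y_press time = 23 and 5·y_collating + 6·y_press time = 32.5.
Solving: y_collating = 3.5, y_press time = 2.5.
Δz = y_press time·Δb = 2.5 × (4) = 10, so new z* = 1240 + 10 = 1250.

1250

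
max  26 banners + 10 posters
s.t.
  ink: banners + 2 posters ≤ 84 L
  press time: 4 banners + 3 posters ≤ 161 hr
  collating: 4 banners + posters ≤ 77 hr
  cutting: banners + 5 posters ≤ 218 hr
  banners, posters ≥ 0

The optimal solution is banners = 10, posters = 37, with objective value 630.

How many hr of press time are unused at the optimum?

press time used = 4·10 + 3·37 = 151; slack = 161 − 151 = 10.

10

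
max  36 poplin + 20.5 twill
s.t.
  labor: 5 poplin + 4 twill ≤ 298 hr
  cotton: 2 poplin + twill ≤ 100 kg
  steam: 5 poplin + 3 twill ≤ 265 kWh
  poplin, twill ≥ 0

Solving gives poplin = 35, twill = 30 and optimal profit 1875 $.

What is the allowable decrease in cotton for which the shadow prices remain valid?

Binding constraints: cotton, steam. The basis is B = [[2,1],[5,3]] with det 1.
Per unit decrease in cotton, x* moves by d = (-3, 5).
The basis stays optimal until labor becomes binding; allowable decrease = 0.6 kg.

0.6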